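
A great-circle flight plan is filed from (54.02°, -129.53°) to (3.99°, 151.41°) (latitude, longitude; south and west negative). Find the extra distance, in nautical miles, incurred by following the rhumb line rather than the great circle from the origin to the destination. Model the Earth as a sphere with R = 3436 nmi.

Great circle: cos σ = sin φ₁ sin φ₂ + cos φ₁ cos φ₂ cos Δλ,  σ = 1.4025 rad → d_gc = 4818.9 nmi
Rhumb line: Δψ = -1.0551, q = Δφ/Δψ = 0.8276, d_rh = R√(Δφ²+q²Δλ²) = 4939.5 nmi
Excess = 4939.5 − 4818.9 = 120.6 ≈ 121 nmi

121 nmi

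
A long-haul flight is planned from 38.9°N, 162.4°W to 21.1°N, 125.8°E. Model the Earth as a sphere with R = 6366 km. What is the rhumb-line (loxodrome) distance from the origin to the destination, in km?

7141 km

Δψ = ln[tan(π/4+φ₂/2)/tan(π/4+φ₁/2)] = -0.3612;  Δφ = -0.3107 rad,  Δλ = -1.2531 rad
q = Δφ/Δψ = 0.8602
d = R·√(Δφ² + q²Δλ²) = 6366·1.12182 = 7141 km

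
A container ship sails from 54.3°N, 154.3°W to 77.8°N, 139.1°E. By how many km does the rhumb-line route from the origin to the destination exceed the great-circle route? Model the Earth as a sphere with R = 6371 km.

174 km

Great circle: cos σ = sin φ₁ sin φ₂ + cos φ₁ cos φ₂ cos Δλ,  σ = 0.5685 rad → d_gc = 3621.8 km
Rhumb line: Δψ = +1.1030, q = Δφ/Δψ = 0.3718, d_rh = R√(Δφ²+q²Δλ²) = 3796.2 km
Excess = 3796.2 − 3621.8 = 174.4 ≈ 174 km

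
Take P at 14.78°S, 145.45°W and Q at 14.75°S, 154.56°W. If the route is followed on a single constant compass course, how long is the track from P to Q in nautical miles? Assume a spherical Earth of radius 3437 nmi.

528 nmi

Δψ = ln[tan(π/4+φ₂/2)/tan(π/4+φ₁/2)] = +0.0005;  Δφ = +0.0005 rad,  Δλ = -0.1590 rad
q = Δφ/Δψ = 0.9670
d = R·√(Δφ² + q²Δλ²) = 3437·0.15375 = 528 nmi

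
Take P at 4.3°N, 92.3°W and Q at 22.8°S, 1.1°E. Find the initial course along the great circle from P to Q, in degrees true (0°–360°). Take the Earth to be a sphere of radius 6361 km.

N = sin Δλ·cos φ₂ = +0.9202;  D = cos φ₁ sin φ₂ − sin φ₁ cos φ₂ cos Δλ = -0.3823
initial course = atan2(N, D) = 112.56°

112.6°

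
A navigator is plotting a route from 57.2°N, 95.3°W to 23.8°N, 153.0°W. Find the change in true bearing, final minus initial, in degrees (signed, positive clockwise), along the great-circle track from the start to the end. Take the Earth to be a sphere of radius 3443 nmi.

-41.0°

At departure: θ₁ = atan2(sin Δλ cos φ₂, cos φ₁ sin φ₂ − sin φ₁ cos φ₂ cos Δλ) = 256.03°
At arrival: θ₂ = atan2(sin Δλ cos φ₁, −cos φ₂ sin φ₁ + sin φ₂ cos φ₁ cos Δλ) = 215.07°
Δθ = θ₂ − θ₁ = -41.0°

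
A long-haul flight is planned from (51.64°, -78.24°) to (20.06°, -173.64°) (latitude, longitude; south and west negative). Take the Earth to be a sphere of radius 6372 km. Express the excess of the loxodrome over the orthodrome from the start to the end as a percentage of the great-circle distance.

5.1%

Great circle: σ = 1.3550 rad → d_gc = Rσ = 8634.2 km
Rhumb: Δφ = -0.5512, Δλ = -1.6650, Δψ = -0.6985, q = Δφ/Δψ = 0.7891 → d_rh = R√(Δφ²+q²Δλ²) = 9078.7 km
Excess = (9078.7 − 8634.2) / 8634.2 = 444.5 / 8634.2 = 5.148% ≈ 5.1%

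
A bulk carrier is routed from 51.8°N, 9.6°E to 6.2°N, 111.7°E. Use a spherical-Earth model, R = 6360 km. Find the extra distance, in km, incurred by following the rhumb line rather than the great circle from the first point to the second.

471 km

Great circle: cos σ = sin φ₁ sin φ₂ + cos φ₁ cos φ₂ cos Δλ,  σ = 1.6148 rad → d_gc = 10270.2 km
Rhumb line: Δψ = -0.9521, q = Δφ/Δψ = 0.8359, d_rh = R√(Δφ²+q²Δλ²) = 10741.3 km
Excess = 10741.3 − 10270.2 = 471.1 ≈ 471 km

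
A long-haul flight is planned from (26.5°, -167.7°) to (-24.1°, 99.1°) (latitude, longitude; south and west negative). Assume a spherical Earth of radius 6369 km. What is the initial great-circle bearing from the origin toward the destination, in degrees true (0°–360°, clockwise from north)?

249.4°

θ = atan2( sin Δλ·cos φ₂ ,  cos φ₁ sin φ₂ − sin φ₁ cos φ₂ cos Δλ )
  = atan2(-0.9114, -0.3427) = 249.39°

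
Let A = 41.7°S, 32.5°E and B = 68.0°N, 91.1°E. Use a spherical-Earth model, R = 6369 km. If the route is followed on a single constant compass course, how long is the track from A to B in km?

Rhumb course C = atan2(Δλ, Δψ) with Δψ = ln[tan(π/4+φ₂/2)/tan(π/4+φ₁/2)] = +2.4401, Δλ = +1.0228 → C = 22.74°
d = R·|Δφ| / |cos C| = 6369·1.91463 / 0.92226 = 13222 km

13222 km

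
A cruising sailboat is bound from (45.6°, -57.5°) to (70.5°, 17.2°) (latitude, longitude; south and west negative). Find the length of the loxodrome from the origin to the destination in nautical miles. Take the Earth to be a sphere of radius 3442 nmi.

2706 nmi

Δψ = ln[tan(π/4+φ₂/2)/tan(π/4+φ₁/2)] = +0.8650;  Δφ = +0.4346 rad,  Δλ = +1.3038 rad
q = Δφ/Δψ = 0.5024
d = R·√(Δφ² + q²Δλ²) = 3442·0.78609 = 2706 nmi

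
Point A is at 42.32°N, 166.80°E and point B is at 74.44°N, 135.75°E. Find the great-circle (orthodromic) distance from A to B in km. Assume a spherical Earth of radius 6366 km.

3896 km

cos σ = sin φ₁ sin φ₂ + cos φ₁ cos φ₂ cos Δλ
      = sin(42.32°)sin(74.44°) + cos(42.32°)cos(74.44°)cos(-31.05°) = 0.8185
σ = 35.063° → d = Rσ = 6366·0.61197 = 3896 km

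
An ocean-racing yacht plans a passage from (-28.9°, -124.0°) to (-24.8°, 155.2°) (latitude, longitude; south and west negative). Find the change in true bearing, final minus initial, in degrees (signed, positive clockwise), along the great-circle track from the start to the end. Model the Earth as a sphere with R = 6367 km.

At departure: θ₁ = atan2(sin Δλ cos φ₂, cos φ₁ sin φ₂ − sin φ₁ cos φ₂ cos Δλ) = 251.66°
At arrival: θ₂ = atan2(sin Δλ cos φ₁, −cos φ₂ sin φ₁ + sin φ₂ cos φ₁ cos Δλ) = 293.74°
Δθ = θ₂ − θ₁ = +42.1°

+42.1°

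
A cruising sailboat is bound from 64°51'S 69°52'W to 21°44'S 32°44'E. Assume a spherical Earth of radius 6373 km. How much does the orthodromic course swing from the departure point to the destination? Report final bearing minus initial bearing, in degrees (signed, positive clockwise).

Initial bearing θ₁ = atan2(sin Δλ cos φ₂, cos φ₁ sin φ₂ − sin φ₁ cos φ₂ cos Δλ) = 110.60°
Final bearing θ₂ = (initial bearing from the destination back to the start) + 180° = 25.36°
Δθ = θ₂ − θ₁ = -85.2°

-85.2°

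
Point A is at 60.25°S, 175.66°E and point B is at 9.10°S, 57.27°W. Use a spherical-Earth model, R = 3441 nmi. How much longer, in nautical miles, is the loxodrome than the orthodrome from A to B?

649 nmi

Great circle: cos σ = sin φ₁ sin φ₂ + cos φ₁ cos φ₂ cos Δλ,  σ = 1.7295 rad → d_gc = 5951.2 nmi
Rhumb line: Δψ = +1.1662, q = Δφ/Δψ = 0.7655, d_rh = R√(Δφ²+q²Δλ²) = 6600.3 nmi
Excess = 6600.3 − 5951.2 = 649.1 ≈ 649 nmi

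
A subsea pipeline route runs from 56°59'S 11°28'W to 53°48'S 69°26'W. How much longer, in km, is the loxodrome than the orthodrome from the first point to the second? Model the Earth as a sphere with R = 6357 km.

Great circle: cos σ = sin φ₁ sin φ₂ + cos φ₁ cos φ₂ cos Δλ,  σ = 0.5598 rad → d_gc = 3558.921 km
Rhumb line: Δψ = +0.0979, q = Δφ/Δψ = 0.5676, d_rh = R√(Δφ²+q²Δλ²) = 3667.423 km
Excess = 3667.423 − 3558.921 = 108.502 ≈ 109 km

109 km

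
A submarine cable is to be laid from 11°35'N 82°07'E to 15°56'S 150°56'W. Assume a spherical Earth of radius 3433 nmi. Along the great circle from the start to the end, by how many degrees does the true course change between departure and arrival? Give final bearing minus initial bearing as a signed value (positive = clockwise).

Initial bearing θ₁ = atan2(sin Δλ cos φ₂, cos φ₁ sin φ₂ − sin φ₁ cos φ₂ cos Δλ) = 101.25°
Final bearing θ₂ = (initial bearing from the destination back to the start) + 180° = 92.30°
Δθ = θ₂ − θ₁ = -9.0°

-9.0°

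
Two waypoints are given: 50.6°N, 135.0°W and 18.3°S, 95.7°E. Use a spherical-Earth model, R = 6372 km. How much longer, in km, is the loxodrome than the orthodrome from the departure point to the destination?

604 km

Great circle: cos σ = sin φ₁ sin φ₂ + cos φ₁ cos φ₂ cos Δλ,  σ = 2.2451 rad → d_gc = 14305.6 km
Rhumb line: Δψ = -1.3520, q = Δφ/Δψ = 0.8894, d_rh = R√(Δφ²+q²Δλ²) = 14909.3 km
Excess = 14909.3 − 14305.6 = 603.7 ≈ 604 km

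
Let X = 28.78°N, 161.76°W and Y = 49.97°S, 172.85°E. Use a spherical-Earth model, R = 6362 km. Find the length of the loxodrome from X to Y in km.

9101 km

Rhumb course C = atan2(Δλ, Δψ) with Δψ = ln[tan(π/4+φ₂/2)/tan(π/4+φ₁/2)] = -1.5347, Δλ = -0.4431 → C = 196.11°
d = R·|Δφ| / |cos C| = 6362·1.37445 / 0.96075 = 9101 km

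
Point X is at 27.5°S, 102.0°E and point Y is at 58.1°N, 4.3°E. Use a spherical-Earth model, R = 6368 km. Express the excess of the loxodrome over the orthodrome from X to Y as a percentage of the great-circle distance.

2.0%

Great circle: σ = 2.0430 rad → d_gc = Rσ = 13009.6 km
Rhumb: Δφ = +1.4940, Δλ = -1.7052, Δψ = +1.7520, q = Δφ/Δψ = 0.8527 → d_rh = R√(Δφ²+q²Δλ²) = 13276.1 km
Excess = (13276.1 − 13009.6) / 13009.6 = 266.5 / 13009.6 = 2.048% ≈ 2.0%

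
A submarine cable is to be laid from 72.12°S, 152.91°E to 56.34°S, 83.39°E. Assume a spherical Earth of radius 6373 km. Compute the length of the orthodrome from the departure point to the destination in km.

Haversine: a = sin²(Δφ/2)+cos φ₁ cos φ₂ sin²(Δλ/2) = 0.07416;  σ = 2·atan2(√a,√(1−a))
σ = 31.605° → d = Rσ = 6373·0.55161 = 3515 km

3515 km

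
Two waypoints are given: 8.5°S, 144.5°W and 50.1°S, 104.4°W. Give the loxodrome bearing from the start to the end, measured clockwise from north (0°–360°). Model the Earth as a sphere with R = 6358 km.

Meridional parts: M(φ₁)=-0.1489, M(φ₂)=-1.0134 → ΔM = -0.8645;  Δλ = +0.6999 rad
tan C = Δλ / ΔM = -0.8096 → C = 141.01°

141.0°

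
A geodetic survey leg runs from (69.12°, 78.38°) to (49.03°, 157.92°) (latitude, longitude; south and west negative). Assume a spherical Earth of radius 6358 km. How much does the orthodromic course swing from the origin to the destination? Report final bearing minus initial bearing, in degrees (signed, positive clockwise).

At departure: θ₁ = atan2(sin Δλ cos φ₂, cos φ₁ sin φ₂ − sin φ₁ cos φ₂ cos Δλ) = 76.24°
At arrival: θ₂ = atan2(sin Δλ cos φ₁, −cos φ₂ sin φ₁ + sin φ₂ cos φ₁ cos Δλ) = 148.13°
Δθ = θ₂ − θ₁ = +71.9°

+71.9°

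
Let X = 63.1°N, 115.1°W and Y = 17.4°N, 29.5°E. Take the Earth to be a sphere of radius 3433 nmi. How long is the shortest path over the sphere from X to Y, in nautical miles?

Haversine: a = sin²(Δφ/2)+cos φ₁ cos φ₂ sin²(Δλ/2) = 0.54262;  σ = 2·atan2(√a,√(1−a))
σ = 94.889° → d = Rσ = 3433·1.65613 = 5686 nmi

5686 nmi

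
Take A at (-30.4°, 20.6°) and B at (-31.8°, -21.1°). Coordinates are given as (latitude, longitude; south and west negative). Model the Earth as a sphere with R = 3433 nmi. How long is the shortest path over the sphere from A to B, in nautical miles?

cos σ = sin φ₁ sin φ₂ + cos φ₁ cos φ₂ cos Δλ
      = sin(-30.40°)sin(-31.80°) + cos(-30.40°)cos(-31.80°)cos(-41.70°) = 0.8140
σ = 35.514° → d = Rσ = 3433·0.61983 = 2128 nmi

2128 nmi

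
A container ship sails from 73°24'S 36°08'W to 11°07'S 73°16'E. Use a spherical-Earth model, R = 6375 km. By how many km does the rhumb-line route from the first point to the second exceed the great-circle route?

893 km

Great circle: cos σ = sin φ₁ sin φ₂ + cos φ₁ cos φ₂ cos Δλ,  σ = 1.4790 rad → d_gc = 9428.7 km
Rhumb line: Δψ = +1.7297, q = Δφ/Δψ = 0.6285, d_rh = R√(Δφ²+q²Δλ²) = 10322.1 km
Excess = 10322.1 − 9428.7 = 893.4 ≈ 893 km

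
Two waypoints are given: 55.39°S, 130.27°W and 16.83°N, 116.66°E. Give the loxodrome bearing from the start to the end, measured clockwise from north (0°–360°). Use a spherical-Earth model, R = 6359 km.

Δψ = ln[tan(π/4+φ₂/2)/tan(π/4+φ₁/2)] = +1.4642
Δλ = -1.9734 rad (taken the short way round)
course = atan2(Δλ, Δψ) = 306.57°

306.6°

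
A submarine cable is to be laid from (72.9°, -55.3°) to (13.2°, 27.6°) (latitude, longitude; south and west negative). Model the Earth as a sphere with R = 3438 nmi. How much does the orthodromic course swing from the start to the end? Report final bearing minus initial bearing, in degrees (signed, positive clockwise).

Initial bearing θ₁ = atan2(sin Δλ cos φ₂, cos φ₁ sin φ₂ − sin φ₁ cos φ₂ cos Δλ) = 92.84°
Final bearing θ₂ = (initial bearing from the destination back to the start) + 180° = 162.44°
Δθ = θ₂ − θ₁ = +69.6°

+69.6°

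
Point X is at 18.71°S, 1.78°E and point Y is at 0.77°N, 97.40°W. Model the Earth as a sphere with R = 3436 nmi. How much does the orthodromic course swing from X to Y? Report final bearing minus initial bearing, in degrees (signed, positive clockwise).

+21.1°

Initial bearing θ₁ = atan2(sin Δλ cos φ₂, cos φ₁ sin φ₂ − sin φ₁ cos φ₂ cos Δλ) = 267.77°
Final bearing θ₂ = (initial bearing from the destination back to the start) + 180° = 288.82°
Δθ = θ₂ − θ₁ = +21.1°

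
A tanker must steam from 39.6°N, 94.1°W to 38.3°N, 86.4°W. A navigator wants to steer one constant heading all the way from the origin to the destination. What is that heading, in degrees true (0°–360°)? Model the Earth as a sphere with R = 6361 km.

102.2°

Δψ = ln[tan(π/4+φ₂/2)/tan(π/4+φ₁/2)] = -0.0292
Δλ = +0.1344 rad (taken the short way round)
course = atan2(Δλ, Δψ) = 102.25°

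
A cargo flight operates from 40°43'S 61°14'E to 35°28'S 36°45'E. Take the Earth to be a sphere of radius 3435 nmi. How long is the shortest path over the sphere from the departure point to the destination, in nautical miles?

Haversine: a = sin²(Δφ/2)+cos φ₁ cos φ₂ sin²(Δλ/2) = 0.02985;  σ = 2·atan2(√a,√(1−a))
σ = 19.898° → d = Rσ = 3435·0.34729 = 1193 nmi

1193 nmi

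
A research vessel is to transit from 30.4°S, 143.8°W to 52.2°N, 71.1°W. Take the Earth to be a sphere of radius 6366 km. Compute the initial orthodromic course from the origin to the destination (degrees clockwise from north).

θ = atan2( sin Δλ·cos φ₂ ,  cos φ₁ sin φ₂ − sin φ₁ cos φ₂ cos Δλ )
  = atan2(+0.5852, +0.7738) = 37.10°

37.1°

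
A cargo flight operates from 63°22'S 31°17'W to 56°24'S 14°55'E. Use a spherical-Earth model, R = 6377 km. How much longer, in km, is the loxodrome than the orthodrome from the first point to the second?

Great circle: cos σ = sin φ₁ sin φ₂ + cos φ₁ cos φ₂ cos Δλ,  σ = 0.4122 rad → d_gc = 2628.5 km
Rhumb line: Δψ = +0.2434, q = Δφ/Δψ = 0.4996, d_rh = R√(Δφ²+q²Δλ²) = 2683.5 km
Excess = 2683.5 − 2628.5 = 55.0 ≈ 55 km

55 km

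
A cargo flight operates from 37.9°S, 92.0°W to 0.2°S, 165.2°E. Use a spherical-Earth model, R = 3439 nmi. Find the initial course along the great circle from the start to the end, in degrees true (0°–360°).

θ = atan2( sin Δλ·cos φ₂ ,  cos φ₁ sin φ₂ − sin φ₁ cos φ₂ cos Δλ )
  = atan2(-0.9751, -0.1388) = 261.90°

261.9°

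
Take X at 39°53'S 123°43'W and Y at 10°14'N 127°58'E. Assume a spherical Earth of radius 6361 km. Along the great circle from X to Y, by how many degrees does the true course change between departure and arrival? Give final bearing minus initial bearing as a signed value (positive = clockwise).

+42.7°

At departure: θ₁ = atan2(sin Δλ cos φ₂, cos φ₁ sin φ₂ − sin φ₁ cos φ₂ cos Δλ) = 266.20°
At arrival: θ₂ = atan2(sin Δλ cos φ₁, −cos φ₂ sin φ₁ + sin φ₂ cos φ₁ cos Δλ) = 308.92°
Δθ = θ₂ − θ₁ = +42.7°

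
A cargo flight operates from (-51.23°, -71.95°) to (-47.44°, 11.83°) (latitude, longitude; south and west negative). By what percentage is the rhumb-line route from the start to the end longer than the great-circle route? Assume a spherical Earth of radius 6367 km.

Great circle: σ = 0.9018 rad → d_gc = Rσ = 5742.0 km
Rhumb: Δφ = +0.0661, Δλ = +1.4622, Δψ = +0.1016, q = Δφ/Δψ = 0.6512 → d_rh = R√(Δφ²+q²Δλ²) = 6077.3 km
Excess = (6077.3 − 5742.0) / 5742.0 = 335.3 / 5742.0 = 5.84% ≈ 5.8%

5.8%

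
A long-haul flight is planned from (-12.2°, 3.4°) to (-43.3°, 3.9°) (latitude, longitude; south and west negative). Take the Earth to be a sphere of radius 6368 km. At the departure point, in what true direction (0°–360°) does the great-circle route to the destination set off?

N = sin Δλ·cos φ₂ = +0.0064;  D = cos φ₁ sin φ₂ − sin φ₁ cos φ₂ cos Δλ = -0.5165
initial course = atan2(N, D) = 179.30°

179.3°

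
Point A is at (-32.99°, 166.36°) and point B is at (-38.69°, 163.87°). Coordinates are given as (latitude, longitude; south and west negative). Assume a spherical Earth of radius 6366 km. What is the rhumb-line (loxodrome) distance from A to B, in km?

Rhumb course C = atan2(Δλ, Δψ) with Δψ = ln[tan(π/4+φ₂/2)/tan(π/4+φ₁/2)] = -0.1228, Δλ = -0.0435 → C = 199.49°
d = R·|Δφ| / |cos C| = 6366·0.09948 / 0.94273 = 672 km

672 km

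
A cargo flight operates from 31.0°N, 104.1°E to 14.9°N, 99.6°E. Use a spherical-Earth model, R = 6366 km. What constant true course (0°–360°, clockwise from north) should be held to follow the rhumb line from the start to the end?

194.4°

Meridional parts: M(φ₁)=+0.5696, M(φ₂)=+0.2630 → ΔM = -0.3065;  Δλ = -0.0785 rad
tan C = Δλ / ΔM = +0.2562 → C = 194.37°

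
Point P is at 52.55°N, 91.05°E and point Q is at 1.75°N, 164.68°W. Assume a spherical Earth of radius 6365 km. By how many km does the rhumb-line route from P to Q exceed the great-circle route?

482 km

Great circle: cos σ = sin φ₁ sin φ₂ + cos φ₁ cos φ₂ cos Δλ,  σ = 1.6967 rad → d_gc = 10799.5 km
Rhumb line: Δψ = -1.0513, q = Δφ/Δψ = 0.8434, d_rh = R√(Δφ²+q²Δλ²) = 11281.9 km
Excess = 11281.9 − 10799.5 = 482.4 ≈ 482 km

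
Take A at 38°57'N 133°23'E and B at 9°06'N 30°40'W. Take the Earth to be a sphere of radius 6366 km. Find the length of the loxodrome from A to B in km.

Rhumb course C = atan2(Δλ, Δψ) with Δψ = ln[tan(π/4+φ₂/2)/tan(π/4+φ₁/2)] = -0.5797, Δλ = -2.8632 → C = 258.55°
d = R·|Δφ| / |cos C| = 6366·0.52098 / 0.19843 = 16714 km

16714 km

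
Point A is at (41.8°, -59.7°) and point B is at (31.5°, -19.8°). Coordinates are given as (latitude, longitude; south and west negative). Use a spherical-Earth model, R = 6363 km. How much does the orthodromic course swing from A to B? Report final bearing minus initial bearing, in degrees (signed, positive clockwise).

At departure: θ₁ = atan2(sin Δλ cos φ₂, cos φ₁ sin φ₂ − sin φ₁ cos φ₂ cos Δλ) = 94.86°
At arrival: θ₂ = atan2(sin Δλ cos φ₁, −cos φ₂ sin φ₁ + sin φ₂ cos φ₁ cos Δλ) = 119.40°
Δθ = θ₂ − θ₁ = +24.5°

+24.5°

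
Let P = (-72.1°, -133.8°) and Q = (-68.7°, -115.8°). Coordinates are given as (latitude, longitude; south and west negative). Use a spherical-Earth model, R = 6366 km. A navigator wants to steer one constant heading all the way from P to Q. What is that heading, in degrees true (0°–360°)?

60.6°

Δψ = ln[tan(π/4+φ₂/2)/tan(π/4+φ₁/2)] = +0.1773
Δλ = +0.3142 rad (taken the short way round)
course = atan2(Δλ, Δψ) = 60.56°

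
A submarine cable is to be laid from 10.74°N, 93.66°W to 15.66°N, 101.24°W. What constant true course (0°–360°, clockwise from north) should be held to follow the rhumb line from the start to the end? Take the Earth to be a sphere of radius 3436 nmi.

303.7°

Δψ = ln[tan(π/4+φ₂/2)/tan(π/4+φ₁/2)] = +0.0882
Δλ = -0.1323 rad (taken the short way round)
course = atan2(Δλ, Δψ) = 303.70°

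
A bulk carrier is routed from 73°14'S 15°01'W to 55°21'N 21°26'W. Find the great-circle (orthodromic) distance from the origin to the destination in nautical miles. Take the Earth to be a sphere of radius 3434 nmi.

7711 nmi

Haversine: a = sin²(Δφ/2)+cos φ₁ cos φ₂ sin²(Δλ/2) = 0.81234;  σ = 2·atan2(√a,√(1−a))
σ = 128.659° → d = Rσ = 3434·2.24552 = 7711 nmi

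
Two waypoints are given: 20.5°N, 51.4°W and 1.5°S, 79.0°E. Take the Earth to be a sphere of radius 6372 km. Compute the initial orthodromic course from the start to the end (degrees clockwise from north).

N = sin Δλ·cos φ₂ = +0.7613;  D = cos φ₁ sin φ₂ − sin φ₁ cos φ₂ cos Δλ = +0.2024
initial course = atan2(N, D) = 75.11°

75.1°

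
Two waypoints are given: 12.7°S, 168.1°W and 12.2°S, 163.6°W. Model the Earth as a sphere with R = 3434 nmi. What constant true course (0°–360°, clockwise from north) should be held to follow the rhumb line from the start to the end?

83.5°

Meridional parts: M(φ₁)=-0.2235, M(φ₂)=-0.2146 → ΔM = +0.0089;  Δλ = +0.0785 rad
tan C = Δλ / ΔM = +8.7883 → C = 83.51°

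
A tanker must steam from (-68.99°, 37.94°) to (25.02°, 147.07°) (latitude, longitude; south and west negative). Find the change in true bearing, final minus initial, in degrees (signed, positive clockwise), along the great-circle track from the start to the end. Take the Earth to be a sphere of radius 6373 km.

-75.3°

At departure: θ₁ = atan2(sin Δλ cos φ₂, cos φ₁ sin φ₂ − sin φ₁ cos φ₂ cos Δλ) = 98.35°
At arrival: θ₂ = atan2(sin Δλ cos φ₁, −cos φ₂ sin φ₁ + sin φ₂ cos φ₁ cos Δλ) = 23.05°
Δθ = θ₂ − θ₁ = -75.3°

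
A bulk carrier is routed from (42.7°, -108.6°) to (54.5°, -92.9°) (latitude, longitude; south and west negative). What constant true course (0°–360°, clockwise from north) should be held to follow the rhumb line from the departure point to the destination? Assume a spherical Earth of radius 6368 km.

Δψ = ln[tan(π/4+φ₂/2)/tan(π/4+φ₁/2)] = +0.3134
Δλ = +0.2740 rad (taken the short way round)
course = atan2(Δλ, Δψ) = 41.16°

41.2°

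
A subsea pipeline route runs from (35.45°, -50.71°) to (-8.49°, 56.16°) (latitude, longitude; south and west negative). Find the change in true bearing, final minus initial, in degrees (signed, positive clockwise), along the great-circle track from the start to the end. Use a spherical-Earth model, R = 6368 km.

Initial bearing θ₁ = atan2(sin Δλ cos φ₂, cos φ₁ sin φ₂ − sin φ₁ cos φ₂ cos Δλ) = 87.21°
Final bearing θ₂ = (initial bearing from the destination back to the start) + 180° = 124.65°
Δθ = θ₂ − θ₁ = +37.4°

+37.4°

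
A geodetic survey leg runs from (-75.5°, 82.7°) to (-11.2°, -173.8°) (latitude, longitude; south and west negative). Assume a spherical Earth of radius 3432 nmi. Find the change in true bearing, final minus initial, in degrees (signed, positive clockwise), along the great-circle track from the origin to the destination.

-91.6°

At departure: θ₁ = atan2(sin Δλ cos φ₂, cos φ₁ sin φ₂ − sin φ₁ cos φ₂ cos Δλ) = 105.82°
At arrival: θ₂ = atan2(sin Δλ cos φ₁, −cos φ₂ sin φ₁ + sin φ₂ cos φ₁ cos Δλ) = 14.22°
Δθ = θ₂ − θ₁ = -91.6°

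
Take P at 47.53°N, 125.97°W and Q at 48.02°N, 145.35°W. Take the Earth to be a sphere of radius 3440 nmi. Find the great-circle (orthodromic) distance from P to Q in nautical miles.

cos σ = sin φ₁ sin φ₂ + cos φ₁ cos φ₂ cos Δλ
      = sin(47.53°)sin(48.02°) + cos(47.53°)cos(48.02°)cos(-19.38°) = 0.9744
σ = 12.999° → d = Rσ = 3440·0.22688 = 780 nmi

780 nmi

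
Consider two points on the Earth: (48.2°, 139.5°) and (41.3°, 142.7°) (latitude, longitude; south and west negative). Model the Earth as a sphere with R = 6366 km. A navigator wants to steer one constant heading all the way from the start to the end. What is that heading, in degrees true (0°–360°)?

161.8°

Meridional parts: M(φ₁)=+0.9627, M(φ₂)=+0.7928 → ΔM = -0.1699;  Δλ = +0.0559 rad
tan C = Δλ / ΔM = -0.3288 → C = 161.80°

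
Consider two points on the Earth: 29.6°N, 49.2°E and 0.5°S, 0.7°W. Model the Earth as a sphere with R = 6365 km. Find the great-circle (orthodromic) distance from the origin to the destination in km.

6248 km

Haversine: a = sin²(Δφ/2)+cos φ₁ cos φ₂ sin²(Δλ/2) = 0.22213;  σ = 2·atan2(√a,√(1−a))
σ = 56.239° → d = Rσ = 6365·0.98155 = 6248 km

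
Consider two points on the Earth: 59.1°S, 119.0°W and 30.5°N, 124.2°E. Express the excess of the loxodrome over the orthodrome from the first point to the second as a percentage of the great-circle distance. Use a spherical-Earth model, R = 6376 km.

Great circle: σ = 2.2588 rad → d_gc = Rσ = 14402.2 km
Rhumb: Δφ = +1.5638, Δλ = -2.0385, Δψ = +1.8454, q = Δφ/Δψ = 0.8474 → d_rh = R√(Δφ²+q²Δλ²) = 14857.4 km
Excess = (14857.4 − 14402.2) / 14402.2 = 455.2 / 14402.2 = 3.16% ≈ 3.2%

3.2%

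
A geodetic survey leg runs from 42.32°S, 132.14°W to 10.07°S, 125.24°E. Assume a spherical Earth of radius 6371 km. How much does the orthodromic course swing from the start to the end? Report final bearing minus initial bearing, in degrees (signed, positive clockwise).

At departure: θ₁ = atan2(sin Δλ cos φ₂, cos φ₁ sin φ₂ − sin φ₁ cos φ₂ cos Δλ) = 254.08°
At arrival: θ₂ = atan2(sin Δλ cos φ₁, −cos φ₂ sin φ₁ + sin φ₂ cos φ₁ cos Δλ) = 313.77°
Δθ = θ₂ − θ₁ = +59.7°

+59.7°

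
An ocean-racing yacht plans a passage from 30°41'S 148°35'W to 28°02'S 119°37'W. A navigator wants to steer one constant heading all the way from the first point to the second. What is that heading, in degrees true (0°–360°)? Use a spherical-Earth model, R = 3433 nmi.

Meridional parts: M(φ₁)=-0.5631, M(φ₂)=-0.5101 → ΔM = +0.0531;  Δλ = +0.5056 rad
tan C = Δλ / ΔM = +9.5256 → C = 84.01°

84.0°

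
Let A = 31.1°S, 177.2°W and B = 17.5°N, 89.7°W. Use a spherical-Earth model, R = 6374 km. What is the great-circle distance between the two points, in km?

cos σ = sin φ₁ sin φ₂ + cos φ₁ cos φ₂ cos Δλ
      = sin(-31.10°)sin(17.50°) + cos(-31.10°)cos(17.50°)cos(87.50°) = -0.1197
σ = 96.875° → d = Rσ = 6374·1.69079 = 10777 km

10777 km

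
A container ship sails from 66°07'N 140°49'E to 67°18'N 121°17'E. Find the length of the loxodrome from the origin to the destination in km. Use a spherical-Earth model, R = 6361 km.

867 km

Δψ = ln[tan(π/4+φ₂/2)/tan(π/4+φ₁/2)] = +0.0522;  Δφ = +0.0207 rad,  Δλ = -0.3409 rad
q = Δφ/Δψ = 0.3953
d = R·√(Δφ² + q²Δλ²) = 6361·0.13635 = 867 km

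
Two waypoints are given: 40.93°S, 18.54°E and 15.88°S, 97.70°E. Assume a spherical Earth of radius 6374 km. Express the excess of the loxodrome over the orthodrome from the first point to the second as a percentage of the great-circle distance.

2.2%

Great circle: σ = 1.2494 rad → d_gc = Rσ = 7963.5 km
Rhumb: Δφ = +0.4372, Δλ = +1.3816, Δψ = +0.5035, q = Δφ/Δψ = 0.8684 → d_rh = R√(Δφ²+q²Δλ²) = 8139.2 km
Excess = (8139.2 − 7963.5) / 7963.5 = 175.7 / 7963.5 = 2.21% ≈ 2.2%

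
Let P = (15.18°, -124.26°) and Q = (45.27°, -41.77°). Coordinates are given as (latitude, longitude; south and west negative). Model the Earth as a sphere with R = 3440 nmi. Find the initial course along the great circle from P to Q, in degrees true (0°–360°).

θ = atan2( sin Δλ·cos φ₂ ,  cos φ₁ sin φ₂ − sin φ₁ cos φ₂ cos Δλ )
  = atan2(+0.6977, +0.6616) = 46.52°

46.5°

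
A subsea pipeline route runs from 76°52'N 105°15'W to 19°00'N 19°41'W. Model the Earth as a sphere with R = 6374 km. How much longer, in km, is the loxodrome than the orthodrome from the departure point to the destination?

Great circle: cos σ = sin φ₁ sin φ₂ + cos φ₁ cos φ₂ cos Δλ,  σ = 1.2306 rad → d_gc = 7843.9 km
Rhumb line: Δψ = -1.8240, q = Δφ/Δψ = 0.5537, d_rh = R√(Δφ²+q²Δλ²) = 8320.1 km
Excess = 8320.1 − 7843.9 = 476.2 ≈ 476 km

476 km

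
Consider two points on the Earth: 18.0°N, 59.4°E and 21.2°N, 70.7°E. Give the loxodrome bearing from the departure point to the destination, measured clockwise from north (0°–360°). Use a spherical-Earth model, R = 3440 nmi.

73.3°

Δψ = ln[tan(π/4+φ₂/2)/tan(π/4+φ₁/2)] = +0.0593
Δλ = +0.1972 rad (taken the short way round)
course = atan2(Δλ, Δψ) = 73.27°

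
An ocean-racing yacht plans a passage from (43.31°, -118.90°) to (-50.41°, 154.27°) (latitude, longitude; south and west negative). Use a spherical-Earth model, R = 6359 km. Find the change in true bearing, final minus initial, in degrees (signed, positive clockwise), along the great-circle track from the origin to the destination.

+9.8°

Initial bearing θ₁ = atan2(sin Δλ cos φ₂, cos φ₁ sin φ₂ − sin φ₁ cos φ₂ cos Δλ) = 227.41°
Final bearing θ₂ = (initial bearing from the destination back to the start) + 180° = 237.20°
Δθ = θ₂ − θ₁ = +9.8°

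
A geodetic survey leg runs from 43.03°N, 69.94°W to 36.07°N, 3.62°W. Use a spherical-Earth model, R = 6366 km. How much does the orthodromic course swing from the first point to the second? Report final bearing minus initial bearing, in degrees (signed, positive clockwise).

At departure: θ₁ = atan2(sin Δλ cos φ₂, cos φ₁ sin φ₂ − sin φ₁ cos φ₂ cos Δλ) = 74.24°
At arrival: θ₂ = atan2(sin Δλ cos φ₁, −cos φ₂ sin φ₁ + sin φ₂ cos φ₁ cos Δλ) = 119.50°
Δθ = θ₂ − θ₁ = +45.3°

+45.3°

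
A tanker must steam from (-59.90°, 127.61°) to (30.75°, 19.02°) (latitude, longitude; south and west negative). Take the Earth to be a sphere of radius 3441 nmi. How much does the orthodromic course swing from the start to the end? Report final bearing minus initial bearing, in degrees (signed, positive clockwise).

+52.9°

Initial bearing θ₁ = atan2(sin Δλ cos φ₂, cos φ₁ sin φ₂ − sin φ₁ cos φ₂ cos Δλ) = 271.36°
Final bearing θ₂ = (initial bearing from the destination back to the start) + 180° = 324.31°
Δθ = θ₂ − θ₁ = +52.9°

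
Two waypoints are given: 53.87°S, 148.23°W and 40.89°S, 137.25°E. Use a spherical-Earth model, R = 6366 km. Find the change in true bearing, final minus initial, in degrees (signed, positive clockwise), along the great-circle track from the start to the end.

At departure: θ₁ = atan2(sin Δλ cos φ₂, cos φ₁ sin φ₂ − sin φ₁ cos φ₂ cos Δλ) = 252.98°
At arrival: θ₂ = atan2(sin Δλ cos φ₁, −cos φ₂ sin φ₁ + sin φ₂ cos φ₁ cos Δλ) = 311.77°
Δθ = θ₂ − θ₁ = +58.8°

+58.8°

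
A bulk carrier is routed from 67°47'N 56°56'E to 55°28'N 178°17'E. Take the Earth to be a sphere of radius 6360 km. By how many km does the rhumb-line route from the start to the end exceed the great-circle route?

Great circle: cos σ = sin φ₁ sin φ₂ + cos φ₁ cos φ₂ cos Δλ,  σ = 0.8617 rad → d_gc = 5480.6 km
Rhumb line: Δψ = -0.4594, q = Δφ/Δψ = 0.4680, d_rh = R√(Δφ²+q²Δλ²) = 6450.0 km
Excess = 6450.0 − 5480.6 = 969.4 ≈ 969 km

969 km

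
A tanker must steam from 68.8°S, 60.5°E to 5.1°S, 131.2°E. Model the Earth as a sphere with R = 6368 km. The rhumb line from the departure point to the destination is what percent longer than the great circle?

3.0%

Great circle: σ = 1.3675 rad → d_gc = Rσ = 8708.1 km
Rhumb: Δφ = +1.1118, Δλ = +1.2339, Δψ = +1.5867, q = Δφ/Δψ = 0.7007 → d_rh = R√(Δφ²+q²Δλ²) = 8968.6 km
Excess = (8968.6 − 8708.1) / 8708.1 = 260.5 / 8708.1 = 2.99% ≈ 3.0%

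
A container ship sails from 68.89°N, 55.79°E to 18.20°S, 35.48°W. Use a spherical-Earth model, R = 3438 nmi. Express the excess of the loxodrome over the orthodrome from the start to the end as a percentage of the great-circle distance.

3.6%

Great circle: σ = 1.8744 rad → d_gc = Rσ = 6444.2 nmi
Rhumb: Δφ = -1.5200, Δλ = -1.5930, Δψ = -2.0034, q = Δφ/Δψ = 0.7587 → d_rh = R√(Δφ²+q²Δλ²) = 6676.5 nmi
Excess = (6676.5 − 6444.2) / 6444.2 = 232.3 / 6444.2 = 3.60% ≈ 3.6%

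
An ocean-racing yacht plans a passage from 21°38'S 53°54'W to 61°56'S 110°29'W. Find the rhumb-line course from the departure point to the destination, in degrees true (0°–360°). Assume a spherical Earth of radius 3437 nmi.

224.7°

Δψ = ln[tan(π/4+φ₂/2)/tan(π/4+φ₁/2)] = -0.9996
Δλ = -0.9876 rad (taken the short way round)
course = atan2(Δλ, Δψ) = 224.65°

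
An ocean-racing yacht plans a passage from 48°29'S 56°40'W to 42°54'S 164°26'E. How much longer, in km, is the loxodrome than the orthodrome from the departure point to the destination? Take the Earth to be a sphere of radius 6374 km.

Great circle: cos σ = sin φ₁ sin φ₂ + cos φ₁ cos φ₂ cos Δλ,  σ = 1.4265 rad → d_gc = 9092.5 km
Rhumb line: Δψ = +0.1397, q = Δφ/Δψ = 0.6977, d_rh = R√(Δφ²+q²Δλ²) = 10798.3 km
Excess = 10798.3 − 9092.5 = 1705.8 ≈ 1706 km

1706 km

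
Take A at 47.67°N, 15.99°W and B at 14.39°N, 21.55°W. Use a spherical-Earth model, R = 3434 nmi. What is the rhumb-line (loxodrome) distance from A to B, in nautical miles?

2014 nmi

Δψ = ln[tan(π/4+φ₂/2)/tan(π/4+φ₁/2)] = -0.6951;  Δφ = -0.5808 rad,  Δλ = -0.0970 rad
q = Δφ/Δψ = 0.8357
d = R·√(Δφ² + q²Δλ²) = 3434·0.58648 = 2014 nmi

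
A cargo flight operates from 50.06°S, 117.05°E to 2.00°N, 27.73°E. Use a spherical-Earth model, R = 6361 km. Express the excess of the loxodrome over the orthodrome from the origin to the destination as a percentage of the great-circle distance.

2.5%

Great circle: σ = 1.5899 rad → d_gc = Rσ = 10113.6 km
Rhumb: Δφ = +0.9086, Δλ = -1.5589, Δψ = +1.0472, q = Δφ/Δψ = 0.8676 → d_rh = R√(Δφ²+q²Δλ²) = 10364.9 km
Excess = (10364.9 − 10113.6) / 10113.6 = 251.3 / 10113.6 = 2.48% ≈ 2.5%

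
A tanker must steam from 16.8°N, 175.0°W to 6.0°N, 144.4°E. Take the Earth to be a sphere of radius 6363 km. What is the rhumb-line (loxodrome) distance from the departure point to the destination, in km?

4573 km

Δψ = ln[tan(π/4+φ₂/2)/tan(π/4+φ₁/2)] = -0.1926;  Δφ = -0.1885 rad,  Δλ = -0.7086 rad
q = Δφ/Δψ = 0.9787
d = R·√(Δφ² + q²Δλ²) = 6363·0.71867 = 4573 km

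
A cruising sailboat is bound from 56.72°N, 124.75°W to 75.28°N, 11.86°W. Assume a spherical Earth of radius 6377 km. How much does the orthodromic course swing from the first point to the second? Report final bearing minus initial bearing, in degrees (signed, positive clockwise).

Initial bearing θ₁ = atan2(sin Δλ cos φ₂, cos φ₁ sin φ₂ − sin φ₁ cos φ₂ cos Δλ) = 20.89°
Final bearing θ₂ = (initial bearing from the destination back to the start) + 180° = 129.64°
Δθ = θ₂ − θ₁ = +108.8°

+108.8°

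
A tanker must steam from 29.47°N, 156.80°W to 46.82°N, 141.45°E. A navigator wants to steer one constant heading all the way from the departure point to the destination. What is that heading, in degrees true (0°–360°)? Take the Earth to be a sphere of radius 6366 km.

289.8°

Meridional parts: M(φ₁)=+0.5387, M(φ₂)=+0.9270 → ΔM = +0.3884;  Δλ = -1.0777 rad
tan C = Δλ / ΔM = -2.7750 → C = 289.82°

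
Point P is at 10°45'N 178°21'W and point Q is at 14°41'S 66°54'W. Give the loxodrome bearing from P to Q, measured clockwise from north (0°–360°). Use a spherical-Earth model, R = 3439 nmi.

Δψ = ln[tan(π/4+φ₂/2)/tan(π/4+φ₁/2)] = -0.4479
Δλ = +1.9452 rad (taken the short way round)
course = atan2(Δλ, Δψ) = 102.97°

103.0°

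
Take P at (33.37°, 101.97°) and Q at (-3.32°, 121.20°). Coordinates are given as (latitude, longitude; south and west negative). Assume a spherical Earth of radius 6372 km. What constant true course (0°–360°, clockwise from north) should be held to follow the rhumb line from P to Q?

Meridional parts: M(φ₁)=+0.6184, M(φ₂)=-0.0580 → ΔM = -0.6764;  Δλ = +0.3356 rad
tan C = Δλ / ΔM = -0.4962 → C = 153.61°

153.6°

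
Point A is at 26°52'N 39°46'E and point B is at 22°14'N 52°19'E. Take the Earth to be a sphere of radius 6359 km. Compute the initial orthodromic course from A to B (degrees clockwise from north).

109.4°

θ = atan2( sin Δλ·cos φ₂ ,  cos φ₁ sin φ₂ − sin φ₁ cos φ₂ cos Δλ )
  = atan2(+0.2011, -0.0708) = 109.39°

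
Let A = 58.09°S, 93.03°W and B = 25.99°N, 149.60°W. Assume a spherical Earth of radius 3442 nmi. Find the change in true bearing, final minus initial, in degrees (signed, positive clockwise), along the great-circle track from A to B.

At departure: θ₁ = atan2(sin Δλ cos φ₂, cos φ₁ sin φ₂ − sin φ₁ cos φ₂ cos Δλ) = 311.00°
At arrival: θ₂ = atan2(sin Δλ cos φ₁, −cos φ₂ sin φ₁ + sin φ₂ cos φ₁ cos Δλ) = 333.65°
Δθ = θ₂ − θ₁ = +22.7°

+22.7°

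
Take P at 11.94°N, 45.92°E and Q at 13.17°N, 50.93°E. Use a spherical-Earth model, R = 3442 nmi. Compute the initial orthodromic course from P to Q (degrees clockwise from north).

θ = atan2( sin Δλ·cos φ₂ ,  cos φ₁ sin φ₂ − sin φ₁ cos φ₂ cos Δλ )
  = atan2(+0.0850, +0.0222) = 75.35°

75.3°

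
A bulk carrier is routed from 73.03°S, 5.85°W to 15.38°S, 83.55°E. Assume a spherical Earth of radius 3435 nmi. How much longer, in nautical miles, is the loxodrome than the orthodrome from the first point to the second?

279 nmi

Great circle: cos σ = sin φ₁ sin φ₂ + cos φ₁ cos φ₂ cos Δλ,  σ = 1.3113 rad → d_gc = 4504.2 nmi
Rhumb line: Δψ = +1.6309, q = Δφ/Δψ = 0.6170, d_rh = R√(Δφ²+q²Δλ²) = 4783.3 nmi
Excess = 4783.3 − 4504.2 = 279.1 ≈ 279 nmi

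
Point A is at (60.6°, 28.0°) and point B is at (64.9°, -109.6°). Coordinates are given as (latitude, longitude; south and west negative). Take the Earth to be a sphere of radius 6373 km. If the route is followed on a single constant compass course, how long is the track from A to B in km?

Rhumb course C = atan2(Δλ, Δψ) with Δψ = ln[tan(π/4+φ₂/2)/tan(π/4+φ₁/2)] = +0.1642, Δλ = -2.4016 → C = 273.91°
d = R·|Δφ| / |cos C| = 6373·0.07505 / 0.06823 = 7010 km

7010 km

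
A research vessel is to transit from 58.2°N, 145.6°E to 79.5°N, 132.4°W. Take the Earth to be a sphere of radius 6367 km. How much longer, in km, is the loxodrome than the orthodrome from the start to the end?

272 km

Great circle: cos σ = sin φ₁ sin φ₂ + cos φ₁ cos φ₂ cos Δλ,  σ = 0.5567 rad → d_gc = 3544.2 km
Rhumb line: Δψ = +1.1314, q = Δφ/Δψ = 0.3286, d_rh = R√(Δφ²+q²Δλ²) = 3816.6 km
Excess = 3816.6 − 3544.2 = 272.4 ≈ 272 km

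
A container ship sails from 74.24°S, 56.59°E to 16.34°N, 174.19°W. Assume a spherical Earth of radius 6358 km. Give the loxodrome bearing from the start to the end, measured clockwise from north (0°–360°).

Meridional parts: M(φ₁)=-1.9776, M(φ₂)=+0.2891 → ΔM = +2.2667;  Δλ = +2.2553 rad
tan C = Δλ / ΔM = +0.9950 → C = 44.86°

44.9°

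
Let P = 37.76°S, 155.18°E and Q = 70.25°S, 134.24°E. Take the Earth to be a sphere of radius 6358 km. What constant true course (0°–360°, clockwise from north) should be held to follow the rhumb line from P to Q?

Δψ = ln[tan(π/4+φ₂/2)/tan(π/4+φ₁/2)] = -1.0356
Δλ = -0.3655 rad (taken the short way round)
course = atan2(Δλ, Δψ) = 199.44°

199.4°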